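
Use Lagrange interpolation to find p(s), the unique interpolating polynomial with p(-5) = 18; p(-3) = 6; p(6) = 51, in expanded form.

p(s) = s^2 + 2s + 3

L_0(s) = (s + 3)(s - 6) / [22] = (1/22)s^2 - (3/22)s - 9/11
L_1(s) = (s + 5)(s - 6) / [-18] = -(1/18)s^2 + (1/18)s + 5/3
L_2(s) = (s + 5)(s + 3) / [99] = (1/99)s^2 + (8/99)s + 5/33
p(s) = 18·L_0 + 6·L_1 + 51·L_2
  18·L_0(s) = (9/11)s^2 - (27/11)s - 162/11
  6·L_1(s) = -(1/3)s^2 + (1/3)s + 10
  51·L_2(s) = (17/33)s^2 + (136/33)s + 85/11
Adding term by term: s^2 + 2s + 3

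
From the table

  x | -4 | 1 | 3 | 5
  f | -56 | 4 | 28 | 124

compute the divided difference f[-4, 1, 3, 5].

f[-4,1] = (4 - (-56)) / (1 - (-4)) = 12
f[1,3] = (28 - 4) / (3 - 1) = 12
f[3,5] = (124 - 28) / (5 - 3) = 48
f[-4,1,3] = (12 - 12) / (3 - (-4)) = 0
f[1,3,5] = (48 - 12) / (5 - 1) = 9
f[-4,1,3,5] = (9 - 0) / (5 - (-4)) = 1

1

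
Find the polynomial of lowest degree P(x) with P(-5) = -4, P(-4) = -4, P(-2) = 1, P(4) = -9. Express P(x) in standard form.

Newton's divided differences:
P[-5,-4] = (-4 - (-4)) / (-4 - (-5)) = 0
P[-4,-2] = (1 - (-4)) / (-2 - (-4)) = 5/2
P[-2,4] = (-9 - 1) / (4 - (-2)) = -5/3
P[-5,-4,-2] = (5/2 - 0) / (-2 - (-5)) = 5/6
P[-4,-2,4] = (-5/3 - 5/2) / (4 - (-4)) = -25/48
P[-5,-4,-2,4] = (-25/48 - 5/6) / (4 - (-5)) = -65/432
P(x) = -4 + (5/6)·(x + 5)(x + 4) + (-65/432)·(x + 5)(x + 4)(x + 2)
Expanding: P(x) = -(65/432)x^3 - (355/432)x^2 + (385/216)x + 359/54

P(x) = -(65/432)x^3 - (355/432)x^2 + (385/216)x + 359/54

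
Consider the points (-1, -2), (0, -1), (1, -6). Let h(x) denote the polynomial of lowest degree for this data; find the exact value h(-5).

-66

Evaluate each Lagrange basis at x = -5:
L_0(-5) = (-5)·(-6)/[(-1)·(-2)] = 15
L_1(-5) = (-4)·(-6)/[(1)·(-1)] = -24
L_2(-5) = (-4)·(-5)/[(2)·(1)] = 10
Sum: (-2)·(15) + (-1)·(-24) + (-6)·(10) = -66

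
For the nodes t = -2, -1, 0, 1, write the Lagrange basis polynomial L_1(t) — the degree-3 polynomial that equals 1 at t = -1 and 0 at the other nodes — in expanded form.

L_1(t) = (1/2)t^3 + (1/2)t^2 - t

L_1(t) = (t + 2)t(t - 1) / [(1)·(-1)·(-2)]
       = (t^3 + t^2 - 2t) / (2)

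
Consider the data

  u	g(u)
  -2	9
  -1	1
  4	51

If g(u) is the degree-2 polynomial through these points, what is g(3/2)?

L_0(3/2) = (5/2)·(-5/2)/[(-1)·(-6)] = -25/24
L_1(3/2) = (7/2)·(-5/2)/[(1)·(-5)] = 7/4
L_2(3/2) = (7/2)·(5/2)/[(6)·(5)] = 7/24
Sum: 9·(-25/24) + 1·(7/4) + 51·(7/24) = 29/4

29/4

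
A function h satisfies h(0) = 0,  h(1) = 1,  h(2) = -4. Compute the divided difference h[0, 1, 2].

-3

h[0,1] = (1 - 0) / (1 - 0) = 1
h[1,2] = (-4 - 1) / (2 - 1) = -5
h[0,1,2] = (-5 - 1) / (2 - 0) = -3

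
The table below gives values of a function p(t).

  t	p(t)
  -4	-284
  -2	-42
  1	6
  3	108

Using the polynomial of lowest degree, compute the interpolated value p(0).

Using Newton's divided-difference form:
p[-4,-2] = (-42 - (-284)) / (-2 - (-4)) = 121
p[-2,1] = (6 - (-42)) / (1 - (-2)) = 16
p[1,3] = (108 - 6) / (3 - 1) = 51
p[-4,-2,1] = (16 - 121) / (1 - (-4)) = -21
p[-2,1,3] = (51 - 16) / (3 - (-2)) = 7
p[-4,-2,1,3] = (7 - (-21)) / (3 - (-4)) = 4
p(0) = -284 + 121·(4) + (-21)·(4)·(2) + 4·(4)·(2)·(-1) = 0

0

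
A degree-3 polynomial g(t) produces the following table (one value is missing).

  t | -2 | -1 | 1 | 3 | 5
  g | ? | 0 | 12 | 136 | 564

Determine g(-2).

-24

The 4 known values determine g uniquely (degree ≤ 3).
L_0(-2) = (-3)·(-5)·(-7)/[(-2)·(-4)·(-6)] = 35/16
L_1(-2) = (-1)·(-5)·(-7)/[(2)·(-2)·(-4)] = -35/16
L_2(-2) = (-1)·(-3)·(-7)/[(4)·(2)·(-2)] = 21/16
L_3(-2) = (-1)·(-3)·(-5)/[(6)·(4)·(2)] = -5/16
Sum: 0 + 12·(-35/16) + 136·(21/16) + 564·(-5/16) = -24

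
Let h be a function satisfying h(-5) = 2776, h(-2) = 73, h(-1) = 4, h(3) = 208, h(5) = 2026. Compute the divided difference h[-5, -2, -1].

208

h[-5,-2] = (73 - 2776) / (-2 - (-5)) = -901
h[-2,-1] = (4 - 73) / (-1 - (-2)) = -69
h[-5,-2,-1] = (-69 - (-901)) / (-1 - (-5)) = 208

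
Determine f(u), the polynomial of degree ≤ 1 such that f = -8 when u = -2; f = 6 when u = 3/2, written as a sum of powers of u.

Build the Lagrange basis polynomials:
L_0(u) = (u - 3/2) / [-7/2] = -(2/7)u + 3/7
L_1(u) = (u + 2) / [7/2] = (2/7)u + 4/7
f(u) = (-8)·L_0 + 6·L_1
  (-8)·L_0(u) = (16/7)u - 24/7
  6·L_1(u) = (12/7)u + 24/7
Adding term by term: 4u

f(u) = 4u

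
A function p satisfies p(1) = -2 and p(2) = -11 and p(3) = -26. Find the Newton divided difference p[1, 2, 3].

p[1,2] = (-11 - (-2)) / (2 - 1) = -9
p[2,3] = (-26 - (-11)) / (3 - 2) = -15
p[1,2,3] = (-15 - (-9)) / (3 - 1) = -3

-3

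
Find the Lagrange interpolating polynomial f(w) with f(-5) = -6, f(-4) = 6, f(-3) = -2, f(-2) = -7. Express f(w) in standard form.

f(w) = (23/6)w^3 + 36w^2 + (613/6)w + 84

Build the Lagrange basis polynomials:
L_0(w) = (w + 4)(w + 3)(w + 2) / [-6] = -(1/6)w^3 - (3/2)w^2 - (13/3)w - 4
L_1(w) = (w + 5)(w + 3)(w + 2) / [2] = (1/2)w^3 + 5w^2 + (31/2)w + 15
L_2(w) = (w + 5)(w + 4)(w + 2) / [-2] = -(1/2)w^3 - (11/2)w^2 - 19w - 20
L_3(w) = (w + 5)(w + 4)(w + 3) / [6] = (1/6)w^3 + 2w^2 + (47/6)w + 10
f(w) = (-6)·L_0 + 6·L_1 + (-2)·L_2 + (-7)·L_3
  (-6)·L_0(w) = w^3 + 9w^2 + 26w + 24
  6·L_1(w) = 3w^3 + 30w^2 + 93w + 90
  (-2)·L_2(w) = w^3 + 11w^2 + 38w + 40
  (-7)·L_3(w) = -(7/6)w^3 - 14w^2 - (329/6)w - 70
Adding term by term: (23/6)w^3 + 36w^2 + (613/6)w + 84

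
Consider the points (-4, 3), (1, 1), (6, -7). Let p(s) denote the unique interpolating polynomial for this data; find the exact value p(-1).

L_0(-1) = (-2)·(-7)/[(-5)·(-10)] = 7/25
L_1(-1) = (3)·(-7)/[(5)·(-5)] = 21/25
L_2(-1) = (3)·(-2)/[(10)·(5)] = -3/25
Sum: 3·(7/25) + 1·(21/25) + (-7)·(-3/25) = 63/25

63/25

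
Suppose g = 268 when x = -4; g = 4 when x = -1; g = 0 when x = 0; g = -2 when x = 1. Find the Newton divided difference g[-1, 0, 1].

g[-1,0] = (0 - 4) / (0 - (-1)) = -4
g[0,1] = (-2 - 0) / (1 - 0) = -2
g[-1,0,1] = (-2 - (-4)) / (1 - (-1)) = 1

1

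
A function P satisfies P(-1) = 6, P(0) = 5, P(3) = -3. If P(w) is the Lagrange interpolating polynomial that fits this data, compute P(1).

Evaluate each Lagrange basis at w = 1:
L_0(1) = (1)·(-2)/[(-1)·(-4)] = -1/2
L_1(1) = (2)·(-2)/[(1)·(-3)] = 4/3
L_2(1) = (2)·(1)/[(4)·(3)] = 1/6
Sum: 6·(-1/2) + 5·(4/3) + (-3)·(1/6) = 19/6

19/6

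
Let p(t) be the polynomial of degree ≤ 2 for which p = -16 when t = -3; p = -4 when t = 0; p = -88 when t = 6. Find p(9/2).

-107/2

Evaluate each Lagrange basis at t = 9/2:
L_0(9/2) = (9/2)·(-3/2)/[(-3)·(-9)] = -1/4
L_1(9/2) = (15/2)·(-3/2)/[(3)·(-6)] = 5/8
L_2(9/2) = (15/2)·(9/2)/[(9)·(6)] = 5/8
Sum: (-16)·(-1/4) + (-4)·(5/8) + (-88)·(5/8) = -107/2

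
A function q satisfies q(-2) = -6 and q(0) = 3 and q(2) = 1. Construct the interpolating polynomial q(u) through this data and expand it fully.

q(u) = -(11/8)u^2 + (7/4)u + 3

Build the Lagrange basis polynomials:
L_0(u) = u(u - 2) / [8] = (1/8)u^2 - (1/4)u
L_1(u) = (u + 2)(u - 2) / [-4] = -(1/4)u^2 + 1
L_2(u) = (u + 2)u / [8] = (1/8)u^2 + (1/4)u
q(u) = (-6)·L_0 + 3·L_1 + 1·L_2
  (-6)·L_0(u) = -(3/4)u^2 + (3/2)u
  3·L_1(u) = -(3/4)u^2 + 3
  1·L_2(u) = (1/8)u^2 + (1/4)u
Adding term by term: -(11/8)u^2 + (7/4)u + 3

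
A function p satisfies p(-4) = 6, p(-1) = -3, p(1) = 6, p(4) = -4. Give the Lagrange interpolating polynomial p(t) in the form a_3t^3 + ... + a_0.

Build the Lagrange basis polynomials:
L_0(t) = (t + 1)(t - 1)(t - 4) / [-120] = -(1/120)t^3 + (1/30)t^2 + (1/120)t - 1/30
L_1(t) = (t + 4)(t - 1)(t - 4) / [30] = (1/30)t^3 - (1/30)t^2 - (8/15)t + 8/15
L_2(t) = (t + 4)(t + 1)(t - 4) / [-30] = -(1/30)t^3 - (1/30)t^2 + (8/15)t + 8/15
L_3(t) = (t + 4)(t + 1)(t - 1) / [120] = (1/120)t^3 + (1/30)t^2 - (1/120)t - 1/30
p(t) = 6·L_0 + (-3)·L_1 + 6·L_2 + (-4)·L_3
  6·L_0(t) = -(1/20)t^3 + (1/5)t^2 + (1/20)t - 1/5
  (-3)·L_1(t) = -(1/10)t^3 + (1/10)t^2 + (8/5)t - 8/5
  6·L_2(t) = -(1/5)t^3 - (1/5)t^2 + (16/5)t + 16/5
  (-4)·L_3(t) = -(1/30)t^3 - (2/15)t^2 + (1/30)t + 2/15
Adding term by term: -(23/60)t^3 - (1/30)t^2 + (293/60)t + 23/15

p(t) = -(23/60)t^3 - (1/30)t^2 + (293/60)t + 23/15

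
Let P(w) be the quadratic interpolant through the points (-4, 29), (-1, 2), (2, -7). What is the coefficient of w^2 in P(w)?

1

Build the Lagrange basis polynomials:
L_0(w) = (w + 1)(w - 2) / [18] = (1/18)w^2 - (1/18)w - 1/9
L_1(w) = (w + 4)(w - 2) / [-9] = -(1/9)w^2 - (2/9)w + 8/9
L_2(w) = (w + 4)(w + 1) / [18] = (1/18)w^2 + (5/18)w + 2/9
P(w) = 29·L_0 + 2·L_1 + (-7)·L_2
Only the coefficient of w^2 is needed; take it from each L_i and combine:
29·(1/18) + 2·(-1/9) + (-7)·(1/18) = 1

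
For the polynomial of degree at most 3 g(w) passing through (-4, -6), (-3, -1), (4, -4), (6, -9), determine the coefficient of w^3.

113/2520

The leading coefficient equals the top divided difference g[-4,-3,4,6].
g[-4,-3] = (-1 - (-6)) / (-3 - (-4)) = 5
g[-3,4] = (-4 - (-1)) / (4 - (-3)) = -3/7
g[4,6] = (-9 - (-4)) / (6 - 4) = -5/2
g[-4,-3,4] = (-3/7 - 5) / (4 - (-4)) = -19/28
g[-3,4,6] = (-5/2 - (-3/7)) / (6 - (-3)) = -29/126
g[-4,-3,4,6] = (-29/126 - (-19/28)) / (6 - (-4)) = 113/2520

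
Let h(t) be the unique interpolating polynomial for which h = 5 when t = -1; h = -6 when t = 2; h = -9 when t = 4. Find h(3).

Evaluate each Lagrange basis at t = 3:
L_0(3) = (1)·(-1)/[(-3)·(-5)] = -1/15
L_1(3) = (4)·(-1)/[(3)·(-2)] = 2/3
L_2(3) = (4)·(1)/[(5)·(2)] = 2/5
Sum: 5·(-1/15) + (-6)·(2/3) + (-9)·(2/5) = -119/15

-119/15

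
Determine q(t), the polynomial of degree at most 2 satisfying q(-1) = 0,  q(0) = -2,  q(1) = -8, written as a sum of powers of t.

Newton's divided differences:
q[-1,0] = (-2 - 0) / (0 - (-1)) = -2
q[0,1] = (-8 - (-2)) / (1 - 0) = -6
q[-1,0,1] = (-6 - (-2)) / (1 - (-1)) = -2
q(t) = (-2)·(t + 1) + (-2)·(t + 1)t
Expanding: q(t) = -2t^2 - 4t - 2

q(t) = -2t^2 - 4t - 2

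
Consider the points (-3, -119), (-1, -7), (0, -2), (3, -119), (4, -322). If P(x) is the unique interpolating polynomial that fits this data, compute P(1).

L_0(1) = (2)·(1)·(-2)·(-3)/[(-2)·(-3)·(-6)·(-7)] = 1/21
L_1(1) = (4)·(1)·(-2)·(-3)/[(2)·(-1)·(-4)·(-5)] = -3/5
L_2(1) = (4)·(2)·(-2)·(-3)/[(3)·(1)·(-3)·(-4)] = 4/3
L_3(1) = (4)·(2)·(1)·(-3)/[(6)·(4)·(3)·(-1)] = 1/3
L_4(1) = (4)·(2)·(1)·(-2)/[(7)·(5)·(4)·(1)] = -4/35
Sum: (-119)·(1/21) + (-7)·(-3/5) + (-2)·(4/3) + (-119)·(1/3) + (-322)·(-4/35) = -7

-7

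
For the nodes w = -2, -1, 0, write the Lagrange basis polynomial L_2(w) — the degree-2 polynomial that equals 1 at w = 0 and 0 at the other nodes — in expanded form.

L_2(w) = (1/2)w^2 + (3/2)w + 1

L_2(w) = (w + 2)(w + 1) / [(2)·(1)]
       = (w^2 + 3w + 2) / (2)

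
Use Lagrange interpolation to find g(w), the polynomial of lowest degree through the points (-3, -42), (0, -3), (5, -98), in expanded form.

g(w) = -4w^2 + w - 3

L_0(w) = w(w - 5) / [24] = (1/24)w^2 - (5/24)w
L_1(w) = (w + 3)(w - 5) / [-15] = -(1/15)w^2 + (2/15)w + 1
L_2(w) = (w + 3)w / [40] = (1/40)w^2 + (3/40)w
g(w) = (-42)·L_0 + (-3)·L_1 + (-98)·L_2
  (-42)·L_0(w) = -(7/4)w^2 + (35/4)w
  (-3)·L_1(w) = (1/5)w^2 - (2/5)w - 3
  (-98)·L_2(w) = -(49/20)w^2 - (147/20)w
Adding term by term: -4w^2 + w - 3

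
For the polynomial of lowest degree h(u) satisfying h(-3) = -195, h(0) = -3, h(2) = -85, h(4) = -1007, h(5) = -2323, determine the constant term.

Build the Lagrange basis polynomials:
L_0(u) = u(u - 2)(u - 4)(u - 5) / [840] = (1/840)u^4 - (11/840)u^3 + (19/420)u^2 - (1/21)u
L_1(u) = (u + 3)(u - 2)(u - 4)(u - 5) / [-120] = -(1/120)u^4 + (1/15)u^3 - (1/24)u^2 - (37/60)u + 1
L_2(u) = (u + 3)u(u - 4)(u - 5) / [60] = (1/60)u^4 - (1/10)u^3 - (7/60)u^2 + u
L_3(u) = (u + 3)u(u - 2)(u - 5) / [-56] = -(1/56)u^4 + (1/14)u^3 + (11/56)u^2 - (15/28)u
L_4(u) = (u + 3)u(u - 2)(u - 4) / [120] = (1/120)u^4 - (1/40)u^3 - (1/12)u^2 + (1/5)u
h(u) = (-195)·L_0 + (-3)·L_1 + (-85)·L_2 + (-1007)·L_3 + (-2323)·L_4
Only the constant term is needed; take it from each L_i and combine:
(-195)·(0) + (-3)·(1) + (-85)·(0) + (-1007)·(0) + (-2323)·(0) = -3

-3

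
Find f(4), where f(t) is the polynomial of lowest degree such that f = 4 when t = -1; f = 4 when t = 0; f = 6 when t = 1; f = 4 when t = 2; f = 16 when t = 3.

84

Evaluate each Lagrange basis at t = 4:
L_0(4) = (4)·(3)·(2)·(1)/[(-1)·(-2)·(-3)·(-4)] = 1
L_1(4) = (5)·(3)·(2)·(1)/[(1)·(-1)·(-2)·(-3)] = -5
L_2(4) = (5)·(4)·(2)·(1)/[(2)·(1)·(-1)·(-2)] = 10
L_3(4) = (5)·(4)·(3)·(1)/[(3)·(2)·(1)·(-1)] = -10
L_4(4) = (5)·(4)·(3)·(2)/[(4)·(3)·(2)·(1)] = 5
Sum: 4·(1) + 4·(-5) + 6·(10) + 4·(-10) + 16·(5) = 84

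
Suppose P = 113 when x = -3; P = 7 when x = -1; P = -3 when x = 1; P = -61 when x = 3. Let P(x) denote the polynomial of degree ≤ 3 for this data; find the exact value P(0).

L_0(0) = (1)·(-1)·(-3)/[(-2)·(-4)·(-6)] = -1/16
L_1(0) = (3)·(-1)·(-3)/[(2)·(-2)·(-4)] = 9/16
L_2(0) = (3)·(1)·(-3)/[(4)·(2)·(-2)] = 9/16
L_3(0) = (3)·(1)·(-1)/[(6)·(4)·(2)] = -1/16
Sum: 113·(-1/16) + 7·(9/16) + (-3)·(9/16) + (-61)·(-1/16) = -1

-1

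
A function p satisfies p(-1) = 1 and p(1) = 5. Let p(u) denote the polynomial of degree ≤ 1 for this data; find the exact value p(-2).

Evaluate each Lagrange basis at u = -2:
L_0(-2) = (-3)/[(-2)] = 3/2
L_1(-2) = (-1)/[(2)] = -1/2
Sum: 1·(3/2) + 5·(-1/2) = -1

-1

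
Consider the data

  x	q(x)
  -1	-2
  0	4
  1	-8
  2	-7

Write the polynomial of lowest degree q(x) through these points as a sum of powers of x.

q(x) = (31/6)x^3 - 9x^2 - (49/6)x + 4

L_0(x) = x(x - 1)(x - 2) / [-6] = -(1/6)x^3 + (1/2)x^2 - (1/3)x
L_1(x) = (x + 1)(x - 1)(x - 2) / [2] = (1/2)x^3 - x^2 - (1/2)x + 1
L_2(x) = (x + 1)x(x - 2) / [-2] = -(1/2)x^3 + (1/2)x^2 + x
L_3(x) = (x + 1)x(x - 1) / [6] = (1/6)x^3 - (1/6)x
q(x) = (-2)·L_0 + 4·L_1 + (-8)·L_2 + (-7)·L_3
  (-2)·L_0(x) = (1/3)x^3 - x^2 + (2/3)x
  4·L_1(x) = 2x^3 - 4x^2 - 2x + 4
  (-8)·L_2(x) = 4x^3 - 4x^2 - 8x
  (-7)·L_3(x) = -(7/6)x^3 + (7/6)x
Adding term by term: (31/6)x^3 - 9x^2 - (49/6)x + 4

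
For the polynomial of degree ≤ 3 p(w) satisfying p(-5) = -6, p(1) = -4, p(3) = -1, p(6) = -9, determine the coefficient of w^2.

Build the Lagrange basis polynomials:
L_0(w) = (w - 1)(w - 3)(w - 6) / [-528] = -(1/528)w^3 + (5/264)w^2 - (9/176)w + 3/88
L_1(w) = (w + 5)(w - 3)(w - 6) / [60] = (1/60)w^3 - (1/15)w^2 - (9/20)w + 3/2
L_2(w) = (w + 5)(w - 1)(w - 6) / [-48] = -(1/48)w^3 + (1/24)w^2 + (29/48)w - 5/8
L_3(w) = (w + 5)(w - 1)(w - 3) / [165] = (1/165)w^3 + (1/165)w^2 - (17/165)w + 1/11
p(w) = (-6)·L_0 + (-4)·L_1 + (-1)·L_2 + (-9)·L_3
Only the coefficient of w^2 is needed; take it from each L_i and combine:
(-6)·(5/264) + (-4)·(-1/15) + (-1)·(1/24) + (-9)·(1/165) = 5/88

5/88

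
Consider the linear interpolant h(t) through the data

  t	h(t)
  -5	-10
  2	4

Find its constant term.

L_0(t) = (t - 2) / [-7] = -(1/7)t + 2/7
L_1(t) = (t + 5) / [7] = (1/7)t + 5/7
h(t) = (-10)·L_0 + 4·L_1
Only the constant term is needed; take it from each L_i and combine:
(-10)·(2/7) + 4·(5/7) = 0

0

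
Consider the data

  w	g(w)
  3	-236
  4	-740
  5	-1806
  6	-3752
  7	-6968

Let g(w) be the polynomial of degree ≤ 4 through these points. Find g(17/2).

-243257/16

Evaluate each Lagrange basis at w = 17/2:
L_0(17/2) = (9/2)·(7/2)·(5/2)·(3/2)/[(-1)·(-2)·(-3)·(-4)] = 315/128
L_1(17/2) = (11/2)·(7/2)·(5/2)·(3/2)/[(1)·(-1)·(-2)·(-3)] = -385/32
L_2(17/2) = (11/2)·(9/2)·(5/2)·(3/2)/[(2)·(1)·(-1)·(-2)] = 1485/64
L_3(17/2) = (11/2)·(9/2)·(7/2)·(3/2)/[(3)·(2)·(1)·(-1)] = -693/32
L_4(17/2) = (11/2)·(9/2)·(7/2)·(5/2)/[(4)·(3)·(2)·(1)] = 1155/128
Sum: (-236)·(315/128) + (-740)·(-385/32) + (-1806)·(1485/64) + (-3752)·(-693/32) + (-6968)·(1155/128) = -243257/16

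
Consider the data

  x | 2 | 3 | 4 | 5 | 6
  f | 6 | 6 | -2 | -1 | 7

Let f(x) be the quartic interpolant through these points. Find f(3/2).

-961/128

Evaluate each Lagrange basis at x = 3/2:
L_0(3/2) = (-3/2)·(-5/2)·(-7/2)·(-9/2)/[(-1)·(-2)·(-3)·(-4)] = 315/128
L_1(3/2) = (-1/2)·(-5/2)·(-7/2)·(-9/2)/[(1)·(-1)·(-2)·(-3)] = -105/32
L_2(3/2) = (-1/2)·(-3/2)·(-7/2)·(-9/2)/[(2)·(1)·(-1)·(-2)] = 189/64
L_3(3/2) = (-1/2)·(-3/2)·(-5/2)·(-9/2)/[(3)·(2)·(1)·(-1)] = -45/32
L_4(3/2) = (-1/2)·(-3/2)·(-5/2)·(-7/2)/[(4)·(3)·(2)·(1)] = 35/128
Sum: 6·(315/128) + 6·(-105/32) + (-2)·(189/64) + (-1)·(-45/32) + 7·(35/128) = -961/128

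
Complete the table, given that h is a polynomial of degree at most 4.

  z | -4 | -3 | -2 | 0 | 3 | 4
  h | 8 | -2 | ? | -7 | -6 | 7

The 5 known values determine h uniquely (degree ≤ 4).
L_0(-2) = (1)·(-2)·(-5)·(-6)/[(-1)·(-4)·(-7)·(-8)] = -15/56
L_1(-2) = (2)·(-2)·(-5)·(-6)/[(1)·(-3)·(-6)·(-7)] = 20/21
L_2(-2) = (2)·(1)·(-5)·(-6)/[(4)·(3)·(-3)·(-4)] = 5/12
L_3(-2) = (2)·(1)·(-2)·(-6)/[(7)·(6)·(3)·(-1)] = -4/21
L_4(-2) = (2)·(1)·(-2)·(-5)/[(8)·(7)·(4)·(1)] = 5/56
Sum: 8·(-15/56) + (-2)·(20/21) + (-7)·(5/12) + (-6)·(-4/21) + 7·(5/56) = -291/56

-291/56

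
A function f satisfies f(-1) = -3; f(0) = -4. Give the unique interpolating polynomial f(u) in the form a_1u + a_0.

Build the Lagrange basis polynomials:
L_0(u) = u / [-1] = -u
L_1(u) = (u + 1) / [1] = u + 1
f(u) = (-3)·L_0 + (-4)·L_1
  (-3)·L_0(u) = 3u
  (-4)·L_1(u) = -4u - 4
Adding term by term: -u - 4

f(u) = -u - 4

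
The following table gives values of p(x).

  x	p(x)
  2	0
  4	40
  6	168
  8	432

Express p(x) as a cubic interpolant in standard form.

Newton's divided differences:
p[2,4] = (40 - 0) / (4 - 2) = 20
p[4,6] = (168 - 40) / (6 - 4) = 64
p[6,8] = (432 - 168) / (8 - 6) = 132
p[2,4,6] = (64 - 20) / (6 - 2) = 11
p[4,6,8] = (132 - 64) / (8 - 4) = 17
p[2,4,6,8] = (17 - 11) / (8 - 2) = 1
p(x) = 20·(x - 2) + 11·(x - 2)(x - 4) + 1·(x - 2)(x - 4)(x - 6)
Expanding: p(x) = x^3 - x^2 - 2x

p(x) = x^3 - x^2 - 2x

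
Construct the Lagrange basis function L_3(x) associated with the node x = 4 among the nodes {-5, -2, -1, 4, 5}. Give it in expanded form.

L_3(x) = (x + 5)(x + 2)(x + 1)(x - 5) / [(9)·(6)·(5)·(-1)]
       = (x^4 + 3x^3 - 23x^2 - 75x - 50) / (-270)

L_3(x) = -(1/270)x^4 - (1/90)x^3 + (23/270)x^2 + (5/18)x + 5/27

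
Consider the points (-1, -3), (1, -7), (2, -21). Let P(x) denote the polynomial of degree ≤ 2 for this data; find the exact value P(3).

Using Newton's divided-difference form:
P[-1,1] = (-7 - (-3)) / (1 - (-1)) = -2
P[1,2] = (-21 - (-7)) / (2 - 1) = -14
P[-1,1,2] = (-14 - (-2)) / (2 - (-1)) = -4
P(3) = -3 + (-2)·(4) + (-4)·(4)·(2) = -43

-43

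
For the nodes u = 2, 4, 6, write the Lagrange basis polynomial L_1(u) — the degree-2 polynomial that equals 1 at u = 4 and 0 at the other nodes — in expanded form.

L_1(u) = -(1/4)u^2 + 2u - 3

L_1(u) = (u - 2)(u - 6) / [(2)·(-2)]
       = (u^2 - 8u + 12) / (-4)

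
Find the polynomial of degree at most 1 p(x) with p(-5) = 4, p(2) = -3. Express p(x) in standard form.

Build the Lagrange basis polynomials:
L_0(x) = (x - 2) / [-7] = -(1/7)x + 2/7
L_1(x) = (x + 5) / [7] = (1/7)x + 5/7
p(x) = 4·L_0 + (-3)·L_1
  4·L_0(x) = -(4/7)x + 8/7
  (-3)·L_1(x) = -(3/7)x - 15/7
Adding term by term: -x - 1

p(x) = -x - 1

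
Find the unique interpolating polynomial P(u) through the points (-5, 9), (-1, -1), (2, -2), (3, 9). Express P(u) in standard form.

Build the Lagrange basis polynomials:
L_0(u) = (u + 1)(u - 2)(u - 3) / [-224] = -(1/224)u^3 + (1/56)u^2 - (1/224)u - 3/112
L_1(u) = (u + 5)(u - 2)(u - 3) / [48] = (1/48)u^3 - (19/48)u + 5/8
L_2(u) = (u + 5)(u + 1)(u - 3) / [-21] = -(1/21)u^3 - (1/7)u^2 + (13/21)u + 5/7
L_3(u) = (u + 5)(u + 1)(u - 2) / [32] = (1/32)u^3 + (1/8)u^2 - (7/32)u - 5/16
P(u) = 9·L_0 + (-1)·L_1 + (-2)·L_2 + 9·L_3
  9·L_0(u) = -(9/224)u^3 + (9/56)u^2 - (9/224)u - 27/112
  (-1)·L_1(u) = -(1/48)u^3 + (19/48)u - 5/8
  (-2)·L_2(u) = (2/21)u^3 + (2/7)u^2 - (26/21)u - 10/7
  9·L_3(u) = (9/32)u^3 + (9/8)u^2 - (63/32)u - 45/16
Adding term by term: (53/168)u^3 + (11/7)u^2 - (479/168)u - 143/28

P(u) = (53/168)u^3 + (11/7)u^2 - (479/168)u - 143/28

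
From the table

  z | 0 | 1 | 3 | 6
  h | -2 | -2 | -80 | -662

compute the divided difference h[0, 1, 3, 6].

-3

h[0,1] = (-2 - (-2)) / (1 - 0) = 0
h[1,3] = (-80 - (-2)) / (3 - 1) = -39
h[3,6] = (-662 - (-80)) / (6 - 3) = -194
h[0,1,3] = (-39 - 0) / (3 - 0) = -13
h[1,3,6] = (-194 - (-39)) / (6 - 1) = -31
h[0,1,3,6] = (-31 - (-13)) / (6 - 0) = -3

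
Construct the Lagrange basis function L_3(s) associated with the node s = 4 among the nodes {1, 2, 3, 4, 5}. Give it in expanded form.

L_3(s) = -(1/6)s^4 + (11/6)s^3 - (41/6)s^2 + (61/6)s - 5

L_3(s) = (s - 1)(s - 2)(s - 3)(s - 5) / [(3)·(2)·(1)·(-1)]
       = (s^4 - 11s^3 + 41s^2 - 61s + 30) / (-6)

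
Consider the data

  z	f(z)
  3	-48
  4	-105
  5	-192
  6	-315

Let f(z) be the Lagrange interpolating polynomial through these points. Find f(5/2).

-231/8

Evaluate each Lagrange basis at z = 5/2:
L_0(5/2) = (-3/2)·(-5/2)·(-7/2)/[(-1)·(-2)·(-3)] = 35/16
L_1(5/2) = (-1/2)·(-5/2)·(-7/2)/[(1)·(-1)·(-2)] = -35/16
L_2(5/2) = (-1/2)·(-3/2)·(-7/2)/[(2)·(1)·(-1)] = 21/16
L_3(5/2) = (-1/2)·(-3/2)·(-5/2)/[(3)·(2)·(1)] = -5/16
Sum: (-48)·(35/16) + (-105)·(-35/16) + (-192)·(21/16) + (-315)·(-5/16) = -231/8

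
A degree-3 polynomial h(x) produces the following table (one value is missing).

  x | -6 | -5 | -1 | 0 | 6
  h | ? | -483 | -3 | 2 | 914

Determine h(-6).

-838

The 4 known values determine h uniquely (degree ≤ 3).
L_0(-6) = (-5)·(-6)·(-12)/[(-4)·(-5)·(-11)] = 18/11
L_1(-6) = (-1)·(-6)·(-12)/[(4)·(-1)·(-7)] = -18/7
L_2(-6) = (-1)·(-5)·(-12)/[(5)·(1)·(-6)] = 2
L_3(-6) = (-1)·(-5)·(-6)/[(11)·(7)·(6)] = -5/77
Sum: (-483)·(18/11) + (-3)·(-18/7) + 2·(2) + 914·(-5/77) = -838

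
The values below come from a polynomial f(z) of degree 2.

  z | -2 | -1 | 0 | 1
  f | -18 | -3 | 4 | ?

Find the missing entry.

The 3 known values determine f uniquely (degree ≤ 2).
L_0(1) = (2)·(1)/[(-1)·(-2)] = 1
L_1(1) = (3)·(1)/[(1)·(-1)] = -3
L_2(1) = (3)·(2)/[(2)·(1)] = 3
Sum: (-18)·(1) + (-3)·(-3) + 4·(3) = 3

3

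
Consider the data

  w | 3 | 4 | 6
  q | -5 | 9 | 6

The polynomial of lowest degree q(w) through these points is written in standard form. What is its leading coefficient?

L_0(w) = (w - 4)(w - 6) / [3] = (1/3)w^2 - (10/3)w + 8
L_1(w) = (w - 3)(w - 6) / [-2] = -(1/2)w^2 + (9/2)w - 9
L_2(w) = (w - 3)(w - 4) / [6] = (1/6)w^2 - (7/6)w + 2
q(w) = (-5)·L_0 + 9·L_1 + 6·L_2
Only the coefficient of w^2 is needed; take it from each L_i and combine:
(-5)·(1/3) + 9·(-1/2) + 6·(1/6) = -31/6

-31/6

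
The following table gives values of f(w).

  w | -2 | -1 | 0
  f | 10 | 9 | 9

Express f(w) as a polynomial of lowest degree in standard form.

Newton's divided differences:
f[-2,-1] = (9 - 10) / (-1 - (-2)) = -1
f[-1,0] = (9 - 9) / (0 - (-1)) = 0
f[-2,-1,0] = (0 - (-1)) / (0 - (-2)) = 1/2
f(w) = 10 + (-1)·(w + 2) + (1/2)·(w + 2)(w + 1)
Expanding: f(w) = (1/2)w^2 + (1/2)w + 9

f(w) = (1/2)w^2 + (1/2)w + 9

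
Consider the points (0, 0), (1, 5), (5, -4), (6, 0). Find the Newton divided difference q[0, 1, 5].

q[0,1] = (5 - 0) / (1 - 0) = 5
q[1,5] = (-4 - 5) / (5 - 1) = -9/4
q[0,1,5] = (-9/4 - 5) / (5 - 0) = -29/20

-29/20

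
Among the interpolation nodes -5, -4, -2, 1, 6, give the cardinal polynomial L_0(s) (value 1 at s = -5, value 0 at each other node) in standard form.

L_0(s) = (1/198)s^4 - (1/198)s^3 - (14/99)s^2 - (10/99)s + 8/33

L_0(s) = (s + 4)(s + 2)(s - 1)(s - 6) / [(-1)·(-3)·(-6)·(-11)]
       = (s^4 - s^3 - 28s^2 - 20s + 48) / (198)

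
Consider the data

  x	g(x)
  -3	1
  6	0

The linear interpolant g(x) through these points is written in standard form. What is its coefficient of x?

-1/9

L_0(x) = (x - 6) / [-9] = -(1/9)x + 2/3
L_1(x) = (x + 3) / [9] = (1/9)x + 1/3
g(x) = 1·L_0 + 0·L_1
Only the coefficient of x is needed; take it from each L_i and combine:
1·(-1/9) + 0·(1/9) = -1/9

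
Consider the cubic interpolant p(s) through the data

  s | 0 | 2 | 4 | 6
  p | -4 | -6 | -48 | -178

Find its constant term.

-4

Build the Lagrange basis polynomials:
L_0(s) = (s - 2)(s - 4)(s - 6) / [-48] = -(1/48)s^3 + (1/4)s^2 - (11/12)s + 1
L_1(s) = s(s - 4)(s - 6) / [16] = (1/16)s^3 - (5/8)s^2 + (3/2)s
L_2(s) = s(s - 2)(s - 6) / [-16] = -(1/16)s^3 + (1/2)s^2 - (3/4)s
L_3(s) = s(s - 2)(s - 4) / [48] = (1/48)s^3 - (1/8)s^2 + (1/6)s
p(s) = (-4)·L_0 + (-6)·L_1 + (-48)·L_2 + (-178)·L_3
Only the constant term is needed; take it from each L_i and combine:
(-4)·(1) + (-6)·(0) + (-48)·(0) + (-178)·(0) = -4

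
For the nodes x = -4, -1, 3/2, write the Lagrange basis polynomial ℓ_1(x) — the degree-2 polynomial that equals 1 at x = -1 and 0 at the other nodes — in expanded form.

ℓ_1(x) = -(2/15)x^2 - (1/3)x + 4/5

ℓ_1(x) = (x + 4)(x - 3/2) / [(3)·(-5/2)]
       = (x^2 + (5/2)x - 6) / (-15/2)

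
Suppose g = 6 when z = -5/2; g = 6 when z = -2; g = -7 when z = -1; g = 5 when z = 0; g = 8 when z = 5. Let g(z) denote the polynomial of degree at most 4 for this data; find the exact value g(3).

4955/21

Evaluate each Lagrange basis at z = 3:
L_0(3) = (5)·(4)·(3)·(-2)/[(-1/2)·(-3/2)·(-5/2)·(-15/2)] = -128/15
L_1(3) = (11/2)·(4)·(3)·(-2)/[(1/2)·(-1)·(-2)·(-7)] = 132/7
L_2(3) = (11/2)·(5)·(3)·(-2)/[(3/2)·(1)·(-1)·(-6)] = -55/3
L_3(3) = (11/2)·(5)·(4)·(-2)/[(5/2)·(2)·(1)·(-5)] = 44/5
L_4(3) = (11/2)·(5)·(4)·(3)/[(15/2)·(7)·(6)·(5)] = 22/105
Sum: 6·(-128/15) + 6·(132/7) + (-7)·(-55/3) + 5·(44/5) + 8·(22/105) = 4955/21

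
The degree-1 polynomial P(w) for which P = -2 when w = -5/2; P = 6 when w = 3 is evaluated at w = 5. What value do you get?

L_0(5) = (2)/[(-11/2)] = -4/11
L_1(5) = (15/2)/[(11/2)] = 15/11
Sum: (-2)·(-4/11) + 6·(15/11) = 98/11

98/11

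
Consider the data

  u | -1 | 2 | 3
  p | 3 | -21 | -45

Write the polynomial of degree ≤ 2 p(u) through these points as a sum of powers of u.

p(u) = -4u^2 - 4u + 3

L_0(u) = (u - 2)(u - 3) / [12] = (1/12)u^2 - (5/12)u + 1/2
L_1(u) = (u + 1)(u - 3) / [-3] = -(1/3)u^2 + (2/3)u + 1
L_2(u) = (u + 1)(u - 2) / [4] = (1/4)u^2 - (1/4)u - 1/2
p(u) = 3·L_0 + (-21)·L_1 + (-45)·L_2
  3·L_0(u) = (1/4)u^2 - (5/4)u + 3/2
  (-21)·L_1(u) = 7u^2 - 14u - 21
  (-45)·L_2(u) = -(45/4)u^2 + (45/4)u + 45/2
Adding term by term: -4u^2 - 4u + 3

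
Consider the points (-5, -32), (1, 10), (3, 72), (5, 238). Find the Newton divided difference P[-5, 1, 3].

P[-5,1] = (10 - (-32)) / (1 - (-5)) = 7
P[1,3] = (72 - 10) / (3 - 1) = 31
P[-5,1,3] = (31 - 7) / (3 - (-5)) = 3

3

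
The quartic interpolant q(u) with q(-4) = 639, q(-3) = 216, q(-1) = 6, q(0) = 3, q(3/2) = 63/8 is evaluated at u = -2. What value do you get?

49

Using Newton's divided-difference form:
q[-4,-3] = (216 - 639) / (-3 - (-4)) = -423
q[-3,-1] = (6 - 216) / (-1 - (-3)) = -105
q[-1,0] = (3 - 6) / (0 - (-1)) = -3
q[0,3/2] = (63/8 - 3) / (3/2 - 0) = 13/4
q[-4,-3,-1] = (-105 - (-423)) / (-1 - (-4)) = 106
q[-3,-1,0] = (-3 - (-105)) / (0 - (-3)) = 34
q[-1,0,3/2] = (13/4 - (-3)) / (3/2 - (-1)) = 5/2
q[-4,-3,-1,0] = (34 - 106) / (0 - (-4)) = -18
q[-3,-1,0,3/2] = (5/2 - 34) / (3/2 - (-3)) = -7
q[-4,-3,-1,0,3/2] = (-7 - (-18)) / (3/2 - (-4)) = 2
q(-2) = 639 + (-423)·(2) + 106·(2)·(1) + (-18)·(2)·(1)·(-1) + 2·(2)·(1)·(-1)·(-2) = 49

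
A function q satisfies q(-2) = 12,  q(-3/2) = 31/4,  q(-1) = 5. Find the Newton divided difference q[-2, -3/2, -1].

q[-2,-3/2] = (31/4 - 12) / (-3/2 - (-2)) = -17/2
q[-3/2,-1] = (5 - 31/4) / (-1 - (-3/2)) = -11/2
q[-2,-3/2,-1] = (-11/2 - (-17/2)) / (-1 - (-2)) = 3

3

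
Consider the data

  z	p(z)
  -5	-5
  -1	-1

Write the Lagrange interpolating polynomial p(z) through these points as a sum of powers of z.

p(z) = z

L_0(z) = (z + 1) / [-4] = -(1/4)z - 1/4
L_1(z) = (z + 5) / [4] = (1/4)z + 5/4
p(z) = (-5)·L_0 + (-1)·L_1
  (-5)·L_0(z) = (5/4)z + 5/4
  (-1)·L_1(z) = -(1/4)z - 5/4
Adding term by term: z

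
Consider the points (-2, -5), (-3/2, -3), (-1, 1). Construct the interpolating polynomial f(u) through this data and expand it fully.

f(u) = 4u^2 + 18u + 15

Build the Lagrange basis polynomials:
L_0(u) = (u + 3/2)(u + 1) / [1/2] = 2u^2 + 5u + 3
L_1(u) = (u + 2)(u + 1) / [-1/4] = -4u^2 - 12u - 8
L_2(u) = (u + 2)(u + 3/2) / [1/2] = 2u^2 + 7u + 6
f(u) = (-5)·L_0 + (-3)·L_1 + 1·L_2
  (-5)·L_0(u) = -10u^2 - 25u - 15
  (-3)·L_1(u) = 12u^2 + 36u + 24
  1·L_2(u) = 2u^2 + 7u + 6
Adding term by term: 4u^2 + 18u + 15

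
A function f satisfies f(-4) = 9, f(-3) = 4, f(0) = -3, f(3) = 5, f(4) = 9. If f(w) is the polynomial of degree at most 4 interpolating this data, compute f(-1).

-17/7

Evaluate each Lagrange basis at w = -1:
L_0(-1) = (2)·(-1)·(-4)·(-5)/[(-1)·(-4)·(-7)·(-8)] = -5/28
L_1(-1) = (3)·(-1)·(-4)·(-5)/[(1)·(-3)·(-6)·(-7)] = 10/21
L_2(-1) = (3)·(2)·(-4)·(-5)/[(4)·(3)·(-3)·(-4)] = 5/6
L_3(-1) = (3)·(2)·(-1)·(-5)/[(7)·(6)·(3)·(-1)] = -5/21
L_4(-1) = (3)·(2)·(-1)·(-4)/[(8)·(7)·(4)·(1)] = 3/28
Sum: 9·(-5/28) + 4·(10/21) + (-3)·(5/6) + 5·(-5/21) + 9·(3/28) = -17/7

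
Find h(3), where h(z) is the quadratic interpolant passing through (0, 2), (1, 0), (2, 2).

Evaluate each Lagrange basis at z = 3:
L_0(3) = (2)·(1)/[(-1)·(-2)] = 1
L_1(3) = (3)·(1)/[(1)·(-1)] = -3
L_2(3) = (3)·(2)/[(2)·(1)] = 3
Sum: 2·(1) + 0 + 2·(3) = 8

8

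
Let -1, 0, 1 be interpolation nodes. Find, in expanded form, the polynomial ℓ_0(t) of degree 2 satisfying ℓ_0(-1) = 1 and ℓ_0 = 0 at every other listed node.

ℓ_0(t) = (1/2)t^2 - (1/2)t

ℓ_0(t) = t(t - 1) / [(-1)·(-2)]
       = (t^2 - t) / (2)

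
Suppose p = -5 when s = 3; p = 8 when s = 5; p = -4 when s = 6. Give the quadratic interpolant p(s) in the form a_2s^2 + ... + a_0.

p(s) = -(37/6)s^2 + (335/6)s - 117

Newton's divided differences:
p[3,5] = (8 - (-5)) / (5 - 3) = 13/2
p[5,6] = (-4 - 8) / (6 - 5) = -12
p[3,5,6] = (-12 - 13/2) / (6 - 3) = -37/6
p(s) = -5 + (13/2)·(s - 3) + (-37/6)·(s - 3)(s - 5)
Expanding: p(s) = -(37/6)s^2 + (335/6)s - 117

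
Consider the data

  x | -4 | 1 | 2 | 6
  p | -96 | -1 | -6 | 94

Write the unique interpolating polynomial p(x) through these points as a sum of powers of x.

p(x) = x^3 - 3x^2 - 3x + 4

Build the Lagrange basis polynomials:
L_0(x) = (x - 1)(x - 2)(x - 6) / [-300] = -(1/300)x^3 + (3/100)x^2 - (1/15)x + 1/25
L_1(x) = (x + 4)(x - 2)(x - 6) / [25] = (1/25)x^3 - (4/25)x^2 - (4/5)x + 48/25
L_2(x) = (x + 4)(x - 1)(x - 6) / [-24] = -(1/24)x^3 + (1/8)x^2 + (11/12)x - 1
L_3(x) = (x + 4)(x - 1)(x - 2) / [200] = (1/200)x^3 + (1/200)x^2 - (1/20)x + 1/25
p(x) = (-96)·L_0 + (-1)·L_1 + (-6)·L_2 + 94·L_3
  (-96)·L_0(x) = (8/25)x^3 - (72/25)x^2 + (32/5)x - 96/25
  (-1)·L_1(x) = -(1/25)x^3 + (4/25)x^2 + (4/5)x - 48/25
  (-6)·L_2(x) = (1/4)x^3 - (3/4)x^2 - (11/2)x + 6
  94·L_3(x) = (47/100)x^3 + (47/100)x^2 - (47/10)x + 94/25
Adding term by term: x^3 - 3x^2 - 3x + 4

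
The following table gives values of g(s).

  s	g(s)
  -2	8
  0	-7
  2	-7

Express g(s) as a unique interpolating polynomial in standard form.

Newton's divided differences:
g[-2,0] = (-7 - 8) / (0 - (-2)) = -15/2
g[0,2] = (-7 - (-7)) / (2 - 0) = 0
g[-2,0,2] = (0 - (-15/2)) / (2 - (-2)) = 15/8
g(s) = 8 + (-15/2)·(s + 2) + (15/8)·(s + 2)s
Expanding: g(s) = (15/8)s^2 - (15/4)s - 7

g(s) = (15/8)s^2 - (15/4)s - 7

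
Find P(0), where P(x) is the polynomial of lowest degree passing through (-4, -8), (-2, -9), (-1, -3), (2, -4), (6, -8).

L_0(0) = (2)·(1)·(-2)·(-6)/[(-2)·(-3)·(-6)·(-10)] = 1/15
L_1(0) = (4)·(1)·(-2)·(-6)/[(2)·(-1)·(-4)·(-8)] = -3/4
L_2(0) = (4)·(2)·(-2)·(-6)/[(3)·(1)·(-3)·(-7)] = 32/21
L_3(0) = (4)·(2)·(1)·(-6)/[(6)·(4)·(3)·(-4)] = 1/6
L_4(0) = (4)·(2)·(1)·(-2)/[(10)·(8)·(7)·(4)] = -1/140
Sum: (-8)·(1/15) + (-9)·(-3/4) + (-3)·(32/21) + (-4)·(1/6) + (-8)·(-1/140) = 29/28

29/28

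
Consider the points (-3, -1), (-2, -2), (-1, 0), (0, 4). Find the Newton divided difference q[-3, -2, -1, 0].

-1/6

q[-3,-2] = (-2 - (-1)) / (-2 - (-3)) = -1
q[-2,-1] = (0 - (-2)) / (-1 - (-2)) = 2
q[-1,0] = (4 - 0) / (0 - (-1)) = 4
q[-3,-2,-1] = (2 - (-1)) / (-1 - (-3)) = 3/2
q[-2,-1,0] = (4 - 2) / (0 - (-2)) = 1
q[-3,-2,-1,0] = (1 - 3/2) / (0 - (-3)) = -1/6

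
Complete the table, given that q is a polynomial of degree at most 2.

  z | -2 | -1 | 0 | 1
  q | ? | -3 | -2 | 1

The 3 known values determine q uniquely (degree ≤ 2).
L_0(-2) = (-2)·(-3)/[(-1)·(-2)] = 3
L_1(-2) = (-1)·(-3)/[(1)·(-1)] = -3
L_2(-2) = (-1)·(-2)/[(2)·(1)] = 1
Sum: (-3)·(3) + (-2)·(-3) + 1·(1) = -2

-2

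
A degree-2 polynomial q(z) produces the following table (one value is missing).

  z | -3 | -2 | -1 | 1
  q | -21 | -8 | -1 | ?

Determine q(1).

The 3 known values determine q uniquely (degree ≤ 2).
L_0(1) = (3)·(2)/[(-1)·(-2)] = 3
L_1(1) = (4)·(2)/[(1)·(-1)] = -8
L_2(1) = (4)·(3)/[(2)·(1)] = 6
Sum: (-21)·(3) + (-8)·(-8) + (-1)·(6) = -5

-5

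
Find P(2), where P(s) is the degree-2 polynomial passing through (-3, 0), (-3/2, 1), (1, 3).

47/12

L_0(2) = (7/2)·(1)/[(-3/2)·(-4)] = 7/12
L_1(2) = (5)·(1)/[(3/2)·(-5/2)] = -4/3
L_2(2) = (5)·(7/2)/[(4)·(5/2)] = 7/4
Sum: 0 + 1·(-4/3) + 3·(7/4) = 47/12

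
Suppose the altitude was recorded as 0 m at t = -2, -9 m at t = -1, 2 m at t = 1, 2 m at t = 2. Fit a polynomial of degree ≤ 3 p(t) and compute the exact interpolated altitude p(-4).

Evaluate each Lagrange basis at t = -4:
L_0(-4) = (-3)·(-5)·(-6)/[(-1)·(-3)·(-4)] = 15/2
L_1(-4) = (-2)·(-5)·(-6)/[(1)·(-2)·(-3)] = -10
L_2(-4) = (-2)·(-3)·(-6)/[(3)·(2)·(-1)] = 6
L_3(-4) = (-2)·(-3)·(-5)/[(4)·(3)·(1)] = -5/2
Sum: 0 + (-9)·(-10) + 2·(6) + 2·(-5/2) = 97

97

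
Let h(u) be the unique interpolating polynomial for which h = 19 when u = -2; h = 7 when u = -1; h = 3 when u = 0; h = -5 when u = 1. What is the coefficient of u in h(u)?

-4

Build the Lagrange basis polynomials:
L_0(u) = (u + 1)u(u - 1) / [-6] = -(1/6)u^3 + (1/6)u
L_1(u) = (u + 2)u(u - 1) / [2] = (1/2)u^3 + (1/2)u^2 - u
L_2(u) = (u + 2)(u + 1)(u - 1) / [-2] = -(1/2)u^3 - u^2 + (1/2)u + 1
L_3(u) = (u + 2)(u + 1)u / [6] = (1/6)u^3 + (1/2)u^2 + (1/3)u
h(u) = 19·L_0 + 7·L_1 + 3·L_2 + (-5)·L_3
Only the coefficient of u is needed; take it from each L_i and combine:
19·(1/6) + 7·(-1) + 3·(1/2) + (-5)·(1/3) = -4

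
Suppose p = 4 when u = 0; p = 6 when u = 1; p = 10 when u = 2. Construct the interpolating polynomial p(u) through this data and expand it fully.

p(u) = u^2 + u + 4

Build the Lagrange basis polynomials:
L_0(u) = (u - 1)(u - 2) / [2] = (1/2)u^2 - (3/2)u + 1
L_1(u) = u(u - 2) / [-1] = -u^2 + 2u
L_2(u) = u(u - 1) / [2] = (1/2)u^2 - (1/2)u
p(u) = 4·L_0 + 6·L_1 + 10·L_2
  4·L_0(u) = 2u^2 - 6u + 4
  6·L_1(u) = -6u^2 + 12u
  10·L_2(u) = 5u^2 - 5u
Adding term by term: u^2 + u + 4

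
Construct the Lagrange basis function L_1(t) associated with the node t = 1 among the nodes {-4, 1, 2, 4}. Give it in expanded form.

L_1(t) = (1/15)t^3 - (2/15)t^2 - (16/15)t + 32/15

L_1(t) = (t + 4)(t - 2)(t - 4) / [(5)·(-1)·(-3)]
       = (t^3 - 2t^2 - 16t + 32) / (15)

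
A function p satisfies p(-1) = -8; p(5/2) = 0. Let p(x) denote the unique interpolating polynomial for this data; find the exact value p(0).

-40/7

Evaluate each Lagrange basis at x = 0:
L_0(0) = (-5/2)/[(-7/2)] = 5/7
L_1(0) = (1)/[(7/2)] = 2/7
Sum: (-8)·(5/7) + 0 = -40/7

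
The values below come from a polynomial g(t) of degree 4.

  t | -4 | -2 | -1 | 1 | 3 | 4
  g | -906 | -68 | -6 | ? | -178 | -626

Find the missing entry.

4

The 5 known values determine g uniquely (degree ≤ 4).
Evaluate each Lagrange basis at t = 1:
L_0(1) = (3)·(2)·(-2)·(-3)/[(-2)·(-3)·(-7)·(-8)] = 3/28
L_1(1) = (5)·(2)·(-2)·(-3)/[(2)·(-1)·(-5)·(-6)] = -1
L_2(1) = (5)·(3)·(-2)·(-3)/[(3)·(1)·(-4)·(-5)] = 3/2
L_3(1) = (5)·(3)·(2)·(-3)/[(7)·(5)·(4)·(-1)] = 9/14
L_4(1) = (5)·(3)·(2)·(-2)/[(8)·(6)·(5)·(1)] = -1/4
Sum: (-906)·(3/28) + (-68)·(-1) + (-6)·(3/2) + (-178)·(9/14) + (-626)·(-1/4) = 4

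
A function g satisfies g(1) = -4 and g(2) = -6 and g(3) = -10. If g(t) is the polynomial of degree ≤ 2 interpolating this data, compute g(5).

-24

L_0(5) = (3)·(2)/[(-1)·(-2)] = 3
L_1(5) = (4)·(2)/[(1)·(-1)] = -8
L_2(5) = (4)·(3)/[(2)·(1)] = 6
Sum: (-4)·(3) + (-6)·(-8) + (-10)·(6) = -24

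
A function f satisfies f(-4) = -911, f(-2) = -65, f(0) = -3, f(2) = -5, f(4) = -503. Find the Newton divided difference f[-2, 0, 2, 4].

f[-2,0] = (-3 - (-65)) / (0 - (-2)) = 31
f[0,2] = (-5 - (-3)) / (2 - 0) = -1
f[2,4] = (-503 - (-5)) / (4 - 2) = -249
f[-2,0,2] = (-1 - 31) / (2 - (-2)) = -8
f[0,2,4] = (-249 - (-1)) / (4 - 0) = -62
f[-2,0,2,4] = (-62 - (-8)) / (4 - (-2)) = -9

-9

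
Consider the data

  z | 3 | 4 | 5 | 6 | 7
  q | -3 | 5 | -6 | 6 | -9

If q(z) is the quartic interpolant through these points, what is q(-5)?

L_0(-5) = (-9)·(-10)·(-11)·(-12)/[(-1)·(-2)·(-3)·(-4)] = 495
L_1(-5) = (-8)·(-10)·(-11)·(-12)/[(1)·(-1)·(-2)·(-3)] = -1760
L_2(-5) = (-8)·(-9)·(-11)·(-12)/[(2)·(1)·(-1)·(-2)] = 2376
L_3(-5) = (-8)·(-9)·(-10)·(-12)/[(3)·(2)·(1)·(-1)] = -1440
L_4(-5) = (-8)·(-9)·(-10)·(-11)/[(4)·(3)·(2)·(1)] = 330
Sum: (-3)·(495) + 5·(-1760) + (-6)·(2376) + 6·(-1440) + (-9)·(330) = -36151

-36151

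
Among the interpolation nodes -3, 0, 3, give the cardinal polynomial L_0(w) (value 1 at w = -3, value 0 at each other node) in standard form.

L_0(w) = w(w - 3) / [(-3)·(-6)]
       = (w^2 - 3w) / (18)

L_0(w) = (1/18)w^2 - (1/6)w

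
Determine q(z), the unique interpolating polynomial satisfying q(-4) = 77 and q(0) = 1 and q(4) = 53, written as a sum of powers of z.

q(z) = 4z^2 - 3z + 1

Build the Lagrange basis polynomials:
L_0(z) = z(z - 4) / [32] = (1/32)z^2 - (1/8)z
L_1(z) = (z + 4)(z - 4) / [-16] = -(1/16)z^2 + 1
L_2(z) = (z + 4)z / [32] = (1/32)z^2 + (1/8)z
q(z) = 77·L_0 + 1·L_1 + 53·L_2
  77·L_0(z) = (77/32)z^2 - (77/8)z
  1·L_1(z) = -(1/16)z^2 + 1
  53·L_2(z) = (53/32)z^2 + (53/8)z
Adding term by term: 4z^2 - 3z + 1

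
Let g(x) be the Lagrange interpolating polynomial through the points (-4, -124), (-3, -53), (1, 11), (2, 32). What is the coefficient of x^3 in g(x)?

Build the Lagrange basis polynomials:
L_0(x) = (x + 3)(x - 1)(x - 2) / [-30] = -(1/30)x^3 + (7/30)x - 1/5
L_1(x) = (x + 4)(x - 1)(x - 2) / [20] = (1/20)x^3 + (1/20)x^2 - (1/2)x + 2/5
L_2(x) = (x + 4)(x + 3)(x - 2) / [-20] = -(1/20)x^3 - (1/4)x^2 + (1/10)x + 6/5
L_3(x) = (x + 4)(x + 3)(x - 1) / [30] = (1/30)x^3 + (1/5)x^2 + (1/6)x - 2/5
g(x) = (-124)·L_0 + (-53)·L_1 + 11·L_2 + 32·L_3
Only the coefficient of x^3 is needed; take it from each L_i and combine:
(-124)·(-1/30) + (-53)·(1/20) + 11·(-1/20) + 32·(1/30) = 2

2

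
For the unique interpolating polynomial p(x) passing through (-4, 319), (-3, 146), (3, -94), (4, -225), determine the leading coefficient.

-4

Build the Lagrange basis polynomials:
L_0(x) = (x + 3)(x - 3)(x - 4) / [-56] = -(1/56)x^3 + (1/14)x^2 + (9/56)x - 9/14
L_1(x) = (x + 4)(x - 3)(x - 4) / [42] = (1/42)x^3 - (1/14)x^2 - (8/21)x + 8/7
L_2(x) = (x + 4)(x + 3)(x - 4) / [-42] = -(1/42)x^3 - (1/14)x^2 + (8/21)x + 8/7
L_3(x) = (x + 4)(x + 3)(x - 3) / [56] = (1/56)x^3 + (1/14)x^2 - (9/56)x - 9/14
p(x) = 319·L_0 + 146·L_1 + (-94)·L_2 + (-225)·L_3
Only the coefficient of x^3 is needed; take it from each L_i and combine:
319·(-1/56) + 146·(1/42) + (-94)·(-1/42) + (-225)·(1/56) = -4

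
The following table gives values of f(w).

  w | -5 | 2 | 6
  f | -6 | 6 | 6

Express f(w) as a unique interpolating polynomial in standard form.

f(w) = -(12/77)w^2 + (96/77)w + 318/77

Newton's divided differences:
f[-5,2] = (6 - (-6)) / (2 - (-5)) = 12/7
f[2,6] = (6 - 6) / (6 - 2) = 0
f[-5,2,6] = (0 - 12/7) / (6 - (-5)) = -12/77
f(w) = -6 + (12/7)·(w + 5) + (-12/77)·(w + 5)(w - 2)
Expanding: f(w) = -(12/77)w^2 + (96/77)w + 318/77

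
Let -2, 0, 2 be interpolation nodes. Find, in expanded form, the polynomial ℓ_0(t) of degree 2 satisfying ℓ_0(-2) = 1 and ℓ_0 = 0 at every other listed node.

ℓ_0(t) = t(t - 2) / [(-2)·(-4)]
       = (t^2 - 2t) / (8)

ℓ_0(t) = (1/8)t^2 - (1/4)t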